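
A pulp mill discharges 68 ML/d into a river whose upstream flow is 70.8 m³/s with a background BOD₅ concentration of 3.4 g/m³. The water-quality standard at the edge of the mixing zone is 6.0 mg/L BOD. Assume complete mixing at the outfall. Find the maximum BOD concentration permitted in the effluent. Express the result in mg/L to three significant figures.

68 ML/d = 0.787 m³/s.
Mass balance: 6·71.59 = 0.787·Cₑ + 70.8·3.4.
Cₑ = (429.5 − 240.7) / 0.787 = 239.9 mg/L.

240 mg/L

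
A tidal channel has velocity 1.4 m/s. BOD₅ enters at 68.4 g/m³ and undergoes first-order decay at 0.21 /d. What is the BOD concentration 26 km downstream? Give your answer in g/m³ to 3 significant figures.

Travel time t = 26 km / 1.4 m/s = 2.6e+04/1.4 = 1.857e+04 s = 0.2149 d.
First-order decay: C = 68.4·exp(−0.21·0.2149) = 68.4·0.9559 = 65.38 g/m³.

65.4 g/m³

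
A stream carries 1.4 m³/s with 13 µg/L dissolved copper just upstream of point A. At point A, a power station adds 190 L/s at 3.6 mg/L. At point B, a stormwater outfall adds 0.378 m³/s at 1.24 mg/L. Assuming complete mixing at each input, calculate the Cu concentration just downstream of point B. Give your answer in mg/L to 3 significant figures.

0.595 mg/L

13 µg/L = 0.013 mg/L.
190 L/s = 0.19 m³/s.
After input A: C = (1.4·0.013 + 0.19·3.6) / 1.59 = 0.4416 mg/L.
After input B: C = (1.59·0.4416 + 0.378·1.24) / 1.968 = 0.595 mg/L.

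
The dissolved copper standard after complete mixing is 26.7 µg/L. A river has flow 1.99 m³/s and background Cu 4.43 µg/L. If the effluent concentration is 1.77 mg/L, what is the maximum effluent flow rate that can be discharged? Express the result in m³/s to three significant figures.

4.43 µg/L = 0.00443 mg/L.
26.7 µg/L = 0.0267 mg/L.
Mass balance at complete mixing: C_std·(Q_w + Q_r) = Q_w·C_e + Q_r·C_b.
Rearranging, Q_w = Q_r·(C_std − C_b)/(C_e − C_std) = 1.99·(0.0267 − 0.00443) / (1.77 − 0.0267) = 0.02542 m³/s.

0.0254 m³/s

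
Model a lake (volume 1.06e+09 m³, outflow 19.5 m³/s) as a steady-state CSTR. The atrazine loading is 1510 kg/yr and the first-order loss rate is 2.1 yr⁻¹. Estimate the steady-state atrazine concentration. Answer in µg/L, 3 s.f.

0.531 µg/L

Outflow Q = 19.5 m³/s × 3.156e+07 s/yr = 6.154e+08 m³/yr.
Steady-state CSTR mass balance: W = Q·C + k·V·C, so C = W/(Q + kV).
Q + kV = 6.154e+08 + 2.1·1.06e+09 = 2.841e+09 m³/yr.
C = 1510/2.841e+09 = 5.314e-07 kg/m³ = 0.0005314 mg/L = 0.5314 µg/L.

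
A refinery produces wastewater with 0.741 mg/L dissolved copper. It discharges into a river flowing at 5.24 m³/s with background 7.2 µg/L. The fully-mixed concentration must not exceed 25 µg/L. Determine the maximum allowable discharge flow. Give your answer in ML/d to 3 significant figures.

11.3 ML/d

7.2 µg/L = 0.0072 mg/L.
25 µg/L = 0.025 mg/L.
Mass balance at complete mixing: C_std·(Q_w + Q_r) = Q_w·C_e + Q_r·C_b.
Rearranging, Q_w = Q_r·(C_std − C_b)/(C_e − C_std) = 5.24·(0.025 − 0.0072) / (0.741 − 0.025) = 0.1303 m³/s.
= 11.26 ML/d.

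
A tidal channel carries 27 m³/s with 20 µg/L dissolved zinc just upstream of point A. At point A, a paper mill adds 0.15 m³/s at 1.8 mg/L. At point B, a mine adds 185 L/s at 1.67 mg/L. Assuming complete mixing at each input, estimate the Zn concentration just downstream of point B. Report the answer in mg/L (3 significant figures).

0.0409 mg/L

20 µg/L = 0.02 mg/L.
After input A: C = (27·0.02 + 0.15·1.8) / 27.15 = 0.02983 mg/L.
185 L/s = 0.185 m³/s.
After input B: C = (27.15·0.02983 + 0.185·1.67) / 27.33 = 0.04093 mg/L.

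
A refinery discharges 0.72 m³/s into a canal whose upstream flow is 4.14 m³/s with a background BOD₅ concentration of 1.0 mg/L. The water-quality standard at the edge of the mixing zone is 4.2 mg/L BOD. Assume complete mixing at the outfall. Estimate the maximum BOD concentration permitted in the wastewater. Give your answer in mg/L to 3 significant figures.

22.6 mg/L

Mass balance: 4.2·4.86 = 0.72·Cₑ + 4.14·1.
Cₑ = (20.41 − 4.14) / 0.72 = 22.6 mg/L.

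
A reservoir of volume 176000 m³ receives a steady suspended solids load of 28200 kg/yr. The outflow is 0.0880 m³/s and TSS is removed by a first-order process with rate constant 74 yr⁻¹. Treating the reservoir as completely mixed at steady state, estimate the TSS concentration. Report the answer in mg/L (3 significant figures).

1.78 mg/L

Outflow Q = 0.0880 m³/s × 3.156e+07 s/yr = 2.777e+06 m³/yr.
Steady-state CSTR mass balance: W = Q·C + k·V·C, so C = W/(Q + kV).
Q + kV = 2.777e+06 + 74·176000 = 1.58e+07 m³/yr.
C = 28200/1.58e+07 = 0.001785 kg/m³ = 1.785 mg/L.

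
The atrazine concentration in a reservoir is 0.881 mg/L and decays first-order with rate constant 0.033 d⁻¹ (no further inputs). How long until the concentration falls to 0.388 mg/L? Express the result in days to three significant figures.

t = ln(C₀/C)/k = ln(0.881/0.388)/0.033 = 0.8201/0.033 = 24.85 d.

24.9 d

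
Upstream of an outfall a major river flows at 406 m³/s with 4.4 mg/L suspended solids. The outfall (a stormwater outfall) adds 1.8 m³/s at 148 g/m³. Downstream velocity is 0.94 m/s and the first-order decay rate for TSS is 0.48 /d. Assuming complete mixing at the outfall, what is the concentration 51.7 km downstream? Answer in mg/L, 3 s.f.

3.71 mg/L

After complete mixing, C₀ = (1.8·148 + 406·4.4) / 407.8 = 5.034 mg/L.
Travel time t = 5.17e+04 m / 0.94 m/s = 5.5e+04 s = 0.6366 d.
C = 5.034·exp(−0.48·0.6366) = 5.034·0.7367 = 3.709 mg/L.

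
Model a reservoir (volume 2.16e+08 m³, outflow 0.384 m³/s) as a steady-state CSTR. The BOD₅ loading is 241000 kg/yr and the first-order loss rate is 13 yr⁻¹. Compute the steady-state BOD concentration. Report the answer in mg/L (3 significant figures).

0.0855 mg/L

Outflow Q = 0.384 m³/s × 3.156e+07 s/yr = 1.212e+07 m³/yr.
Steady-state CSTR mass balance: W = Q·C + k·V·C, so C = W/(Q + kV).
Q + kV = 1.212e+07 + 13·2.16e+08 = 2.82e+09 m³/yr.
C = 241000/2.82e+09 = 8.546e-05 kg/m³ = 0.08546 mg/L.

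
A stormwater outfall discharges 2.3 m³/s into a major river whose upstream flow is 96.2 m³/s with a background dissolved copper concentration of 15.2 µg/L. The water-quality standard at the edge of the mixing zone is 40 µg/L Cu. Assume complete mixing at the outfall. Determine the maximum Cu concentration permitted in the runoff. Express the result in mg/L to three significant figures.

15.2 µg/L = 0.0152 mg/L.
40 µg/L = 0.04 mg/L.
Mass balance: 0.04·98.5 = 2.3·Cₑ + 96.2·0.0152.
Cₑ = (3.94 − 1.462) / 2.3 = 1.077 mg/L.

1.08 mg/L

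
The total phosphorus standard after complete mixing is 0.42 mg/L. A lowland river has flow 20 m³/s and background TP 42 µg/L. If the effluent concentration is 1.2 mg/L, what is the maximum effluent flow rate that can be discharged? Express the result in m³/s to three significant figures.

9.69 m³/s

42 µg/L = 0.042 mg/L.
Mass balance at complete mixing: C_std·(Q_w + Q_r) = Q_w·C_e + Q_r·C_b.
Rearranging, Q_w = Q_r·(C_std − C_b)/(C_e − C_std) = 20·(0.42 − 0.042) / (1.2 − 0.42) = 9.692 m³/s.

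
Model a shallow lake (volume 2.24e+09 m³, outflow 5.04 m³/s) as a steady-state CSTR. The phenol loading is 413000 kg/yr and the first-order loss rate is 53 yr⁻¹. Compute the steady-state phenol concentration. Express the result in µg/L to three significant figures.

3.47 µg/L

Outflow Q = 5.04 m³/s × 3.156e+07 s/yr = 1.591e+08 m³/yr.
Steady-state CSTR mass balance: W = Q·C + k·V·C, so C = W/(Q + kV).
Q + kV = 1.591e+08 + 53·2.24e+09 = 1.189e+11 m³/yr.
C = 413000/1.189e+11 = 3.474e-06 kg/m³ = 0.003474 mg/L = 3.474 µg/L.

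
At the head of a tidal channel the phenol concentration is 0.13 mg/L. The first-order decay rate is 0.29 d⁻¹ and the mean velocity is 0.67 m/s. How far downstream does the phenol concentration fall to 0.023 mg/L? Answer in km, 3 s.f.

346 km

From C = C₀·e^(−kt), t = ln(C₀/C)/k = ln(0.13/0.023)/0.29 = 1.732/0.29 = 5.973 d.
Distance = v·t = 0.67 m/s × 5.16e+05 s = 3.457e+05 m = 345.7 km.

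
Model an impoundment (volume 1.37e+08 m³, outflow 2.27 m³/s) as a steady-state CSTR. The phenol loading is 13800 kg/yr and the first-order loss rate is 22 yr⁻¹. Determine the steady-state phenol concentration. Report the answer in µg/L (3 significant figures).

4.47 µg/L

Outflow Q = 2.27 m³/s × 3.156e+07 s/yr = 7.164e+07 m³/yr.
Steady-state CSTR mass balance: W = Q·C + k·V·C, so C = W/(Q + kV).
Q + kV = 7.164e+07 + 22·1.37e+08 = 3.086e+09 m³/yr.
C = 13800/3.086e+09 = 4.472e-06 kg/m³ = 0.004472 mg/L = 4.472 µg/L.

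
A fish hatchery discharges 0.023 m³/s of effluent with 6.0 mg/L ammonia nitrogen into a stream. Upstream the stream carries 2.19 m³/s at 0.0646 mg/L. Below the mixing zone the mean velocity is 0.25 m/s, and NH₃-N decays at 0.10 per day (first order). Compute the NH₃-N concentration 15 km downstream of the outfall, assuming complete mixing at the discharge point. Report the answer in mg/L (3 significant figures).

0.118 mg/L

After complete mixing, C₀ = (0.023·6 + 2.19·0.0646) / 2.213 = 0.1263 mg/L.
Travel time t = 1.5e+04 m / 0.25 m/s = 6e+04 s = 0.6944 d.
C = 0.1263·exp(−0.10·0.6944) = 0.1263·0.9329 = 0.1178 mg/L.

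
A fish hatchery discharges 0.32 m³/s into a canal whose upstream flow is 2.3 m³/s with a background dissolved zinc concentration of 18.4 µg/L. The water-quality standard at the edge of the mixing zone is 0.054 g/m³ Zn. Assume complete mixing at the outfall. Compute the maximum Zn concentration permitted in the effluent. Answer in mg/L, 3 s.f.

18.4 µg/L = 0.0184 mg/L.
Mass balance: 0.054·2.62 = 0.32·Cₑ + 2.3·0.0184.
Cₑ = (0.1415 − 0.04232) / 0.32 = 0.3099 mg/L.

0.310 mg/L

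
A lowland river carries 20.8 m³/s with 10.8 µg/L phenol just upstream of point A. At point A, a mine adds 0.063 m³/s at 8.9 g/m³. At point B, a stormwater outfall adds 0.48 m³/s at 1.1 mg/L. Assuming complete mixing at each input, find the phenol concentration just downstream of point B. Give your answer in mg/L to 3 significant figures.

10.8 µg/L = 0.0108 mg/L.
After input A: C = (20.8·0.0108 + 0.063·8.9) / 20.86 = 0.03764 mg/L.
After input B: C = (20.86·0.03764 + 0.48·1.1) / 21.34 = 0.06153 mg/L.

0.0615 mg/L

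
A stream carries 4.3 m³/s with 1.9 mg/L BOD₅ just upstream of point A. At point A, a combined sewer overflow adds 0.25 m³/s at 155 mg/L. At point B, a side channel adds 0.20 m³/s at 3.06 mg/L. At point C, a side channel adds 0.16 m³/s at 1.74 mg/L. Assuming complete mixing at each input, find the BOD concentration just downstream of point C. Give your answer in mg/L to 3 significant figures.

After input A: C = (4.3·1.9 + 0.25·155) / 4.55 = 10.31 mg/L.
After input B: C = (4.55·10.31 + 0.2·3.06) / 4.75 = 10.01 mg/L.
After input C: C = (4.75·10.01 + 0.16·1.74) / 4.91 = 9.737 mg/L.

9.74 mg/L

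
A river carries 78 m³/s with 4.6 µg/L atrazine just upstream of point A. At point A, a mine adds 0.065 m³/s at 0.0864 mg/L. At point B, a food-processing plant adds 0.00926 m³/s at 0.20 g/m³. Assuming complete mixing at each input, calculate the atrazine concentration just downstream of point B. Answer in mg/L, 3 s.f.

0.00469 mg/L

4.6 µg/L = 0.0046 mg/L.
After input A: C = (78·0.0046 + 0.065·0.0864) / 78.06 = 0.004668 mg/L.
After input B: C = (78.06·0.004668 + 0.00926·0.2) / 78.07 = 0.004691 mg/L.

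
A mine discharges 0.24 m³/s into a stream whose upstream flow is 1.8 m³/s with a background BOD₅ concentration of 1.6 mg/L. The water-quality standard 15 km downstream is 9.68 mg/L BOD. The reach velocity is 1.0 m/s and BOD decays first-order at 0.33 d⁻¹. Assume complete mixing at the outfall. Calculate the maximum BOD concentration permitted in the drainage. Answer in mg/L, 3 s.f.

Travel time to the compliance point: t = 1.5e+04/1.0 = 1.5e+04 s = 0.1736 d; decay factor exp(−0.33·0.1736) = 0.9443.
So the concentration just after mixing may be at most 9.68/0.9443 = 10.25 mg/L.
Mass balance: 10.25·2.04 = 0.24·Cₑ + 1.8·1.6.
Cₑ = (20.91 − 2.88) / 0.24 = 75.13 mg/L.

75.1 mg/L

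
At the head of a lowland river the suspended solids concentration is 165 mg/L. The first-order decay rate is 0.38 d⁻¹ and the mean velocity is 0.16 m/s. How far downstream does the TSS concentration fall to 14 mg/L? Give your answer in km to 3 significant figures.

From C = C₀·e^(−kt), t = ln(C₀/C)/k = ln(165/14)/0.38 = 2.467/0.38 = 6.492 d.
Distance = v·t = 0.16 m/s × 5.609e+05 s = 8.974e+04 m = 89.74 km.

89.7 km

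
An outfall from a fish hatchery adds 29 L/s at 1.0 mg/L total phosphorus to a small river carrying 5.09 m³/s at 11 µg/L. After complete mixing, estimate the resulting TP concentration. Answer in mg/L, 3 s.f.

0.0166 mg/L

29 L/s = 0.029 m³/s.
11 µg/L = 0.011 mg/L.
Flow-weighted mixing gives C = (0.029·1 + 5.09·0.011) / (0.029 + 5.09) = 0.08499/5.119 = 0.0166 mg/L.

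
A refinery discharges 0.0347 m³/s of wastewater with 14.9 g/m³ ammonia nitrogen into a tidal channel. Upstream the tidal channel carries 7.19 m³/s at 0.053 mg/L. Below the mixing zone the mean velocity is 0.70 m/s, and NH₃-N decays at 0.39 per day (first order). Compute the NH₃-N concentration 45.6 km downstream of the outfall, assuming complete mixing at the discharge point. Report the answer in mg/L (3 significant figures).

After complete mixing, C₀ = (0.0347·14.9 + 7.19·0.053) / 7.225 = 0.1243 mg/L.
Travel time t = 4.56e+04 m / 0.70 m/s = 6.514e+04 s = 0.754 d.
C = 0.1243·exp(−0.39·0.754) = 0.1243·0.7452 = 0.09264 mg/L.

0.0926 mg/L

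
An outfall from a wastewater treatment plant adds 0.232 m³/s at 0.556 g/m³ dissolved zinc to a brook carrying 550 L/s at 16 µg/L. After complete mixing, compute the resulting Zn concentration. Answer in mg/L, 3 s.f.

550 L/s = 0.55 m³/s.
16 µg/L = 0.016 mg/L.
Conservation of mass across the mixing zone: C = (0.232·0.556 + 0.55·0.016) / (0.232 + 0.55) = 0.1378/0.782 = 0.1762 mg/L.

0.176 mg/L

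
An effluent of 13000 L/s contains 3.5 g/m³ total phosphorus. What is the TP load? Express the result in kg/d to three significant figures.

13000 L/s = 13 m³/s.
Mass flux = Q·C = 13 m³/s × 3.5 g/m³ = 45.5 g/s.
= 45.5 g/s × 86.4 = 3931 kg/d.

3930 kg/d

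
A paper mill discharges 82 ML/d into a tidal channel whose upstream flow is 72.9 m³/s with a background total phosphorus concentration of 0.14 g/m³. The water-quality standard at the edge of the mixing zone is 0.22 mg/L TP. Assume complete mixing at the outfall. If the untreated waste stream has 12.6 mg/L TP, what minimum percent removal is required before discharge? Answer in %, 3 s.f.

82 ML/d = 0.9491 m³/s.
Mass balance: 0.22·73.85 = 0.9491·Cₑ + 72.9·0.14.
Cₑ = (16.25 − 10.21) / 0.9491 = 6.365 mg/L.
Required removal = 1 − 6.365/12.6 = 49.48 %.

49.5 %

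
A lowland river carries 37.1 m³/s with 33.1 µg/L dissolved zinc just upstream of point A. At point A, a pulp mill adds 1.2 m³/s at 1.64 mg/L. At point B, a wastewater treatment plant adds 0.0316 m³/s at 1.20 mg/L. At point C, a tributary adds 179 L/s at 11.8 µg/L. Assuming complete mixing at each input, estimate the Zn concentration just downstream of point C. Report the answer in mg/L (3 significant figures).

0.0840 mg/L

33.1 µg/L = 0.0331 mg/L.
After input A: C = (37.1·0.0331 + 1.2·1.64) / 38.3 = 0.08345 mg/L.
After input B: C = (38.3·0.08345 + 0.0316·1.2) / 38.33 = 0.08437 mg/L.
179 L/s = 0.179 m³/s.
11.8 µg/L = 0.0118 mg/L.
After input C: C = (38.33·0.08437 + 0.179·0.0118) / 38.51 = 0.08403 mg/L.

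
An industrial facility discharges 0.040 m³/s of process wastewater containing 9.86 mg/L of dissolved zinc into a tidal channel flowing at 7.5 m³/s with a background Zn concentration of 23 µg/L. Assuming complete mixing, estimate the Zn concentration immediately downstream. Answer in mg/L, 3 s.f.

23 µg/L = 0.023 mg/L.
Conservation of mass across the mixing zone: C = (0.04·9.86 + 7.5·0.023) / (0.04 + 7.5) = 0.5669/7.54 = 0.07519 mg/L.

0.0752 mg/L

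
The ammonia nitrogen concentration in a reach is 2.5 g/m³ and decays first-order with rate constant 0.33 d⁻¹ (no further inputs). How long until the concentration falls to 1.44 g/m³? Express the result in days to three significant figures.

t = ln(C₀/C)/k = ln(2.5/1.44)/0.33 = 0.5516/0.33 = 1.672 d.

1.67 d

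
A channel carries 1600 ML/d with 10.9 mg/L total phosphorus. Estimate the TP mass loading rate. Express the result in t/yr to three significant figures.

6370 t/yr

1600 ML/d = 18.52 m³/s.
Mass flux = Q·C = 18.52 m³/s × 10.9 g/m³ = 201.9 g/s.
= 201.9 g/s × 31.56 = 6370 t/yr.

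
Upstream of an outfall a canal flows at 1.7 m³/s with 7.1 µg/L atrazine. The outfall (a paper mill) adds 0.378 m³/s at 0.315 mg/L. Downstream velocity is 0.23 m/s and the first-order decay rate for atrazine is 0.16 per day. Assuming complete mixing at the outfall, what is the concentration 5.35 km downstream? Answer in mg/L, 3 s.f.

0.0604 mg/L

7.1 µg/L = 0.0071 mg/L.
After complete mixing, C₀ = (0.378·0.315 + 1.7·0.0071) / 2.078 = 0.06311 mg/L.
Travel time t = 5350 m / 0.23 m/s = 2.326e+04 s = 0.2692 d.
C = 0.06311·exp(−0.16·0.2692) = 0.06311·0.9578 = 0.06045 mg/L.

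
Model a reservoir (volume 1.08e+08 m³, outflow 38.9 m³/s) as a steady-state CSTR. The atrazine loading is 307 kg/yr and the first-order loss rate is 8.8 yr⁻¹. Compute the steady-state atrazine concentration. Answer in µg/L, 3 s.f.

0.141 µg/L

Outflow Q = 38.9 m³/s × 3.156e+07 s/yr = 1.228e+09 m³/yr.
Steady-state CSTR mass balance: W = Q·C + k·V·C, so C = W/(Q + kV).
Q + kV = 1.228e+09 + 8.8·1.08e+08 = 2.178e+09 m³/yr.
C = 307/2.178e+09 = 1.41e-07 kg/m³ = 0.000141 mg/L = 0.141 µg/L.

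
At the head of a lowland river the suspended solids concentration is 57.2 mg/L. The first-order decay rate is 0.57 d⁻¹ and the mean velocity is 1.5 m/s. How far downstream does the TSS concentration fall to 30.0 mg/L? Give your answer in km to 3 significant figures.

From C = C₀·e^(−kt), t = ln(C₀/C)/k = ln(57.2/30.0)/0.57 = 0.6454/0.57 = 1.132 d.
Distance = v·t = 1.5 m/s × 9.782e+04 s = 1.467e+05 m = 146.7 km.

147 km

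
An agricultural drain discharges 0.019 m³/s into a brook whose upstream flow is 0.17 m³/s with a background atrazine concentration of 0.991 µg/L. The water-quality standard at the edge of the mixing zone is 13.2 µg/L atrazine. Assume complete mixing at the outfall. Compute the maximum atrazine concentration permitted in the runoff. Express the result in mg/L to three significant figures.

0.991 µg/L = 0.000991 mg/L.
13.2 µg/L = 0.0132 mg/L.
Mass balance: 0.0132·0.189 = 0.019·Cₑ + 0.17·0.000991.
Cₑ = (0.002495 − 0.0001685) / 0.019 = 0.1224 mg/L.

0.122 mg/L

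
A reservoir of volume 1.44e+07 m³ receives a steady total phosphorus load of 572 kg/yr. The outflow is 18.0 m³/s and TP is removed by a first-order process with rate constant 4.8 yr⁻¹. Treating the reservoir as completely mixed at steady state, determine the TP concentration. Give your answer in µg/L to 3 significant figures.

Outflow Q = 18.0 m³/s × 3.156e+07 s/yr = 5.68e+08 m³/yr.
Steady-state CSTR mass balance: W = Q·C + k·V·C, so C = W/(Q + kV).
Q + kV = 5.68e+08 + 4.8·1.44e+07 = 6.372e+08 m³/yr.
C = 572/6.372e+08 = 8.977e-07 kg/m³ = 0.0008977 mg/L = 0.8977 µg/L.

0.898 µg/L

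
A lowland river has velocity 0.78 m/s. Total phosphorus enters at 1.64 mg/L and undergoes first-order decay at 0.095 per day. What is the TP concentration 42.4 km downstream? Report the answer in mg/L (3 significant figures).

Travel time t = 42.4 km / 0.78 m/s = 4.24e+04/0.78 = 5.436e+04 s = 0.6292 d.
First-order decay: C = 1.64·exp(−0.095·0.6292) = 1.64·0.942 = 1.545 mg/L.

1.54 mg/L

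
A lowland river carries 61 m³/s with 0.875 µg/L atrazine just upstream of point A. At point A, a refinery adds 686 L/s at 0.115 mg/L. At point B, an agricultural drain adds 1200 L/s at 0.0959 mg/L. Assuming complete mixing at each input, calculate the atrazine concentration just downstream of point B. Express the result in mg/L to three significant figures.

0.875 µg/L = 0.000875 mg/L.
686 L/s = 0.686 m³/s.
After input A: C = (61·0.000875 + 0.686·0.115) / 61.69 = 0.002144 mg/L.
1200 L/s = 1.2 m³/s.
After input B: C = (61.69·0.002144 + 1.2·0.0959) / 62.89 = 0.003933 mg/L.

0.00393 mg/L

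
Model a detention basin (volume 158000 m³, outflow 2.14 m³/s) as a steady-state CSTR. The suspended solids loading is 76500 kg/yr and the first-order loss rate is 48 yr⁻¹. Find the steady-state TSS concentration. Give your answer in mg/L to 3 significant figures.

Outflow Q = 2.14 m³/s × 3.156e+07 s/yr = 6.753e+07 m³/yr.
Steady-state CSTR mass balance: W = Q·C + k·V·C, so C = W/(Q + kV).
Q + kV = 6.753e+07 + 48·158000 = 7.512e+07 m³/yr.
C = 76500/7.512e+07 = 0.001018 kg/m³ = 1.018 mg/L.

1.02 mg/L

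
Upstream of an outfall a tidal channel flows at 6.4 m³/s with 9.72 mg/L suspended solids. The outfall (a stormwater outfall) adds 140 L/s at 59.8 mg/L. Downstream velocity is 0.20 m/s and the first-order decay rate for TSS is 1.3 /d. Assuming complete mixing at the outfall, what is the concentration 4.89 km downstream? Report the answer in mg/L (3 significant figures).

140 L/s = 0.14 m³/s.
After complete mixing, C₀ = (0.14·59.8 + 6.4·9.72) / 6.54 = 10.79 mg/L.
Travel time t = 4890 m / 0.20 m/s = 2.445e+04 s = 0.283 d.
C = 10.79·exp(−1.3·0.283) = 10.79·0.6922 = 7.47 mg/L.

7.47 mg/L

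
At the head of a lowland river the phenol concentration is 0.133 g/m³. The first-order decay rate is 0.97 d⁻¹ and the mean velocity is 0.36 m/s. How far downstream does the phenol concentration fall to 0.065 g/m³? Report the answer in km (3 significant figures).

23.0 km

From C = C₀·e^(−kt), t = ln(C₀/C)/k = ln(0.133/0.065)/0.97 = 0.716/0.97 = 0.7381 d.
Distance = v·t = 0.36 m/s × 6.377e+04 s = 2.296e+04 m = 22.96 km.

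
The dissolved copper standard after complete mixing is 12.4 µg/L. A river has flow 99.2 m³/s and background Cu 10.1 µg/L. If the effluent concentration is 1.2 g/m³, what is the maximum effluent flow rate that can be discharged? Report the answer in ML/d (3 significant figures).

10.1 µg/L = 0.0101 mg/L.
12.4 µg/L = 0.0124 mg/L.
Mass balance at complete mixing: C_std·(Q_w + Q_r) = Q_w·C_e + Q_r·C_b.
Rearranging, Q_w = Q_r·(C_std − C_b)/(C_e − C_std) = 99.2·(0.0124 − 0.0101) / (1.2 − 0.0124) = 0.1921 m³/s.
= 16.6 ML/d.

16.6 ML/d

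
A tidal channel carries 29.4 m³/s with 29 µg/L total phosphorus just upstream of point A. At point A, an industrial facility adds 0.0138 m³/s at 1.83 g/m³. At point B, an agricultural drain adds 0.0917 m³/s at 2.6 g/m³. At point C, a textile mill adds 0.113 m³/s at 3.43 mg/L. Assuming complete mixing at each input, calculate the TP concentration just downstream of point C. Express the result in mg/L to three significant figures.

0.0508 mg/L

29 µg/L = 0.029 mg/L.
After input A: C = (29.4·0.029 + 0.0138·1.83) / 29.41 = 0.02984 mg/L.
After input B: C = (29.41·0.02984 + 0.0917·2.6) / 29.51 = 0.03783 mg/L.
After input C: C = (29.51·0.03783 + 0.113·3.43) / 29.62 = 0.05077 mg/L.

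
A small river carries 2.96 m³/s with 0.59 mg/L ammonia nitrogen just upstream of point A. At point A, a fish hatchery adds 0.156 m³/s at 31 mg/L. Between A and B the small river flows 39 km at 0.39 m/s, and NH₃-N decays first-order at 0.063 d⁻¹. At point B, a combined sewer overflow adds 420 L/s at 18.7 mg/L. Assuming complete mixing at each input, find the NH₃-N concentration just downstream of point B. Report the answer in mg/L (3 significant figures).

3.95 mg/L

After input A: C = (2.96·0.59 + 0.156·31) / 3.116 = 2.112 mg/L.
Over the 39 km reach to input B (t = 1e+05 s = 1.157 d), decay gives C = 2.112·exp(−0.063·1.157) = 1.964 mg/L.
420 L/s = 0.42 m³/s.
After input B: C = (3.116·1.964 + 0.42·18.7) / 3.536 = 3.952 mg/L.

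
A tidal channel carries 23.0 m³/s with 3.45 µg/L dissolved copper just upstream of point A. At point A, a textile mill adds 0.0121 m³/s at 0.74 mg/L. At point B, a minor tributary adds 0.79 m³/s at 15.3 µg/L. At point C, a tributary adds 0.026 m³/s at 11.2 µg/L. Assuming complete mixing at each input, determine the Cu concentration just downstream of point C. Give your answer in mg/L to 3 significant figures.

0.00423 mg/L

3.45 µg/L = 0.00345 mg/L.
After input A: C = (23·0.00345 + 0.0121·0.74) / 23.01 = 0.003837 mg/L.
15.3 µg/L = 0.0153 mg/L.
After input B: C = (23.01·0.003837 + 0.79·0.0153) / 23.8 = 0.004218 mg/L.
11.2 µg/L = 0.0112 mg/L.
After input C: C = (23.8·0.004218 + 0.026·0.0112) / 23.83 = 0.004225 mg/L.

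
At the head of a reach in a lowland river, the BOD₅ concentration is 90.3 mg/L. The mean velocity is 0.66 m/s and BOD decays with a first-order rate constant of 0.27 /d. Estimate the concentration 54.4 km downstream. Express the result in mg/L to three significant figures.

69.8 mg/L

Travel time t = 54.4 km / 0.66 m/s = 5.44e+04/0.66 = 8.242e+04 s = 0.954 d.
First-order decay: C = 90.3·exp(−0.27·0.954) = 90.3·0.7729 = 69.79 mg/L.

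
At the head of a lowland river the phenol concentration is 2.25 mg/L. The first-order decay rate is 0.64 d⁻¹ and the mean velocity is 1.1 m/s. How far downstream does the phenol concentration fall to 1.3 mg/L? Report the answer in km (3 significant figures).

81.5 km

From C = C₀·e^(−kt), t = ln(C₀/C)/k = ln(2.25/1.3)/0.64 = 0.5486/0.64 = 0.8571 d.
Distance = v·t = 1.1 m/s × 7.406e+04 s = 8.146e+04 m = 81.46 km.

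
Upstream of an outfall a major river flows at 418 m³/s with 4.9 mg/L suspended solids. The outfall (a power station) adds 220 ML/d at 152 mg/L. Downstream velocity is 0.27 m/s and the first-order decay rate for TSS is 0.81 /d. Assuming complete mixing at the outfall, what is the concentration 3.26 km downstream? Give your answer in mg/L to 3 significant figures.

220 ML/d = 2.546 m³/s.
After complete mixing, C₀ = (2.546·152 + 418·4.9) / 420.5 = 5.791 mg/L.
Travel time t = 3260 m / 0.27 m/s = 1.207e+04 s = 0.1397 d.
C = 5.791·exp(−0.81·0.1397) = 5.791·0.893 = 5.171 mg/L.

5.17 mg/L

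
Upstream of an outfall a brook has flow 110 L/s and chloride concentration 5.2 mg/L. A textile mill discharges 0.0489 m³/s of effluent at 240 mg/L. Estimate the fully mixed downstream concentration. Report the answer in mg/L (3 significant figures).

77.5 mg/L

110 L/s = 0.11 m³/s.
Flow-weighted mixing gives C = (0.0489·240 + 0.11·5.2) / (0.0489 + 0.11) = 12.31/0.1589 = 77.46 mg/L.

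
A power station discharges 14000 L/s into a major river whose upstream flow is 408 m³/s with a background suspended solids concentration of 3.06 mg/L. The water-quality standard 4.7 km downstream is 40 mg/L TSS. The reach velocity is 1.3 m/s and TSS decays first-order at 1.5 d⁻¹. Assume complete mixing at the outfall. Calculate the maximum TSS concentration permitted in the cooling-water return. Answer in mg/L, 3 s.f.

1190 mg/L

14000 L/s = 14 m³/s.
Travel time to the compliance point: t = 4700/1.3 = 3615 s = 0.04184 d; decay factor exp(−1.5·0.04184) = 0.9392.
So the concentration just after mixing may be at most 40/0.9392 = 42.59 mg/L.
Mass balance: 42.59·422 = 14·Cₑ + 408·3.06.
Cₑ = (1.797e+04 − 1248) / 14 = 1195 mg/L.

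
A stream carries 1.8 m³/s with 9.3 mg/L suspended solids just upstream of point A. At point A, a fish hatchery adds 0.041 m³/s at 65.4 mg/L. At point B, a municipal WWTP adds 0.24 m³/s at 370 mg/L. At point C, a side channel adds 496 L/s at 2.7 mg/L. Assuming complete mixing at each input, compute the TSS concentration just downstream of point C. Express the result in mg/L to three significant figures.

After input A: C = (1.8·9.3 + 0.041·65.4) / 1.841 = 10.55 mg/L.
After input B: C = (1.841·10.55 + 0.24·370) / 2.081 = 52 mg/L.
496 L/s = 0.496 m³/s.
After input C: C = (2.081·52 + 0.496·2.7) / 2.577 = 42.51 mg/L.

42.5 mg/L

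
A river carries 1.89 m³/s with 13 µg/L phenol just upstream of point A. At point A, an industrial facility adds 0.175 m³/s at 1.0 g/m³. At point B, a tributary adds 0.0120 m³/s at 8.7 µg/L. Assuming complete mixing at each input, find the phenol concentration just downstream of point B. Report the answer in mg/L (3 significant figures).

13 µg/L = 0.013 mg/L.
After input A: C = (1.89·0.013 + 0.175·1) / 2.065 = 0.09664 mg/L.
8.7 µg/L = 0.0087 mg/L.
After input B: C = (2.065·0.09664 + 0.012·0.0087) / 2.077 = 0.09614 mg/L.

0.0961 mg/L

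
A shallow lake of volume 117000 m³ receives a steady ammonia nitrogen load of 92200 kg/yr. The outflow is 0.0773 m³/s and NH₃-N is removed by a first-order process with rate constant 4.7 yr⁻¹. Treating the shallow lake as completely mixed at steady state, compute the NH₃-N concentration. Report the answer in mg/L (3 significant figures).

Outflow Q = 0.0773 m³/s × 3.156e+07 s/yr = 2.439e+06 m³/yr.
Steady-state CSTR mass balance: W = Q·C + k·V·C, so C = W/(Q + kV).
Q + kV = 2.439e+06 + 4.7·117000 = 2.989e+06 m³/yr.
C = 92200/2.989e+06 = 0.03084 kg/m³ = 30.84 mg/L.

30.8 mg/L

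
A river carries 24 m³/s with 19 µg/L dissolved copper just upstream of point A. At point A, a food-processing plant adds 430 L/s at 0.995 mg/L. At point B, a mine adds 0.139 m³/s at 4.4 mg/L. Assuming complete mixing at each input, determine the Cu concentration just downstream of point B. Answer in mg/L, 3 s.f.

19 µg/L = 0.019 mg/L.
430 L/s = 0.43 m³/s.
After input A: C = (24·0.019 + 0.43·0.995) / 24.43 = 0.03618 mg/L.
After input B: C = (24.43·0.03618 + 0.139·4.4) / 24.57 = 0.06087 mg/L.

0.0609 mg/L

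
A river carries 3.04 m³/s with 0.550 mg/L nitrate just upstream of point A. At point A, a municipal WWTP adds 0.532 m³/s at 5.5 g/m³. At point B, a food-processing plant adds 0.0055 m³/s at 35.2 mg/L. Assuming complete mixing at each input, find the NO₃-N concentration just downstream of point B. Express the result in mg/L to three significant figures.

1.34 mg/L

After input A: C = (3.04·0.55 + 0.532·5.5) / 3.572 = 1.287 mg/L.
After input B: C = (3.572·1.287 + 0.0055·35.2) / 3.578 = 1.339 mg/L.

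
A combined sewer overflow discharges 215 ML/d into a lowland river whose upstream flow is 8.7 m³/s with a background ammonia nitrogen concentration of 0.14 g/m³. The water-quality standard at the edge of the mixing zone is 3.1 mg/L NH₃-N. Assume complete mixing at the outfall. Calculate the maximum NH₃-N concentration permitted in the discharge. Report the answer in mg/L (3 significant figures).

215 ML/d = 2.488 m³/s.
Mass balance: 3.1·11.19 = 2.488·Cₑ + 8.7·0.14.
Cₑ = (34.68 − 1.218) / 2.488 = 13.45 mg/L.

13.4 mg/L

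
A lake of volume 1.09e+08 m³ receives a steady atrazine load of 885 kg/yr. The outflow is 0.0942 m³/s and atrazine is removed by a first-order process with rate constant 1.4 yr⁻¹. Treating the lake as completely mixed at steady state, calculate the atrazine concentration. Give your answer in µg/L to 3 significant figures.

Outflow Q = 0.0942 m³/s × 3.156e+07 s/yr = 2.973e+06 m³/yr.
Steady-state CSTR mass balance: W = Q·C + k·V·C, so C = W/(Q + kV).
Q + kV = 2.973e+06 + 1.4·1.09e+08 = 1.556e+08 m³/yr.
C = 885/1.556e+08 = 5.689e-06 kg/m³ = 0.005689 mg/L = 5.689 µg/L.

5.69 µg/L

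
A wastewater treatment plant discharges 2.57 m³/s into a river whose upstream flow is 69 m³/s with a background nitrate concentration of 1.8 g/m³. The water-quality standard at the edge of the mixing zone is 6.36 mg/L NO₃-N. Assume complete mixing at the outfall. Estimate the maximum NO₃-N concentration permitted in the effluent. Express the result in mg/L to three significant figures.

129 mg/L

Mass balance: 6.36·71.57 = 2.57·Cₑ + 69·1.8.
Cₑ = (455.2 − 124.2) / 2.57 = 128.8 mg/L.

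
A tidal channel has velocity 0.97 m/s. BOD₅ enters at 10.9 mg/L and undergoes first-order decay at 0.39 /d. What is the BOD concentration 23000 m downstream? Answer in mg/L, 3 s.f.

Travel time t = 23000 m / 0.97 m/s = 2.3e+04/0.97 = 2.371e+04 s = 0.2744 d.
First-order decay: C = 10.9·exp(−0.39·0.2744) = 10.9·0.8985 = 9.794 mg/L.

9.79 mg/L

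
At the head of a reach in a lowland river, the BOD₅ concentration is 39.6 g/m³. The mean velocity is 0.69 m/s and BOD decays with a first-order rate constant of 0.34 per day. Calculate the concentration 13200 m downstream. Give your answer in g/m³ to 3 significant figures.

36.7 g/m³

Travel time t = 13200 m / 0.69 m/s = 1.32e+04/0.69 = 1.913e+04 s = 0.2214 d.
First-order decay: C = 39.6·exp(−0.34·0.2214) = 39.6·0.9275 = 36.73 g/m³.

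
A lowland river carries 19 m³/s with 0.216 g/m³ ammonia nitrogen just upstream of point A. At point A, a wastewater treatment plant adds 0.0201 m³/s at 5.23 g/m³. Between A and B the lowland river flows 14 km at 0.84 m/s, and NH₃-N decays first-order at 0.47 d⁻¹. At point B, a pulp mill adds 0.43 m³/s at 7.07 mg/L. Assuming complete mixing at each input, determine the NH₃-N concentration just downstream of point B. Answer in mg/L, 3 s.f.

0.354 mg/L

After input A: C = (19·0.216 + 0.0201·5.23) / 19.02 = 0.2213 mg/L.
Over the 14 km reach to input B (t = 1.667e+04 s = 0.1929 d), decay gives C = 0.2213·exp(−0.47·0.1929) = 0.2021 mg/L.
After input B: C = (19.02·0.2021 + 0.43·7.07) / 19.45 = 0.354 mg/L.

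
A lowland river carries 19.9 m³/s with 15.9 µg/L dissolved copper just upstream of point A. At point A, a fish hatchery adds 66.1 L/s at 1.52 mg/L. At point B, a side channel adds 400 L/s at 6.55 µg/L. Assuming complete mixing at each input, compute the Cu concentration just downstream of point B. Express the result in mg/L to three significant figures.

15.9 µg/L = 0.0159 mg/L.
66.1 L/s = 0.0661 m³/s.
After input A: C = (19.9·0.0159 + 0.0661·1.52) / 19.97 = 0.02088 mg/L.
400 L/s = 0.4 m³/s.
6.55 µg/L = 0.00655 mg/L.
After input B: C = (19.97·0.02088 + 0.4·0.00655) / 20.37 = 0.0206 mg/L.

0.0206 mg/L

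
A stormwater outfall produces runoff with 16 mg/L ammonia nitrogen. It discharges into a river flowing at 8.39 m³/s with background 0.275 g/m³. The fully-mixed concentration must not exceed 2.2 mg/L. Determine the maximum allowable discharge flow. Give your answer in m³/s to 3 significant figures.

Mass balance at complete mixing: C_std·(Q_w + Q_r) = Q_w·C_e + Q_r·C_b.
Rearranging, Q_w = Q_r·(C_std − C_b)/(C_e − C_std) = 8.39·(2.2 − 0.275) / (16 − 2.2) = 1.17 m³/s.

1.17 m³/s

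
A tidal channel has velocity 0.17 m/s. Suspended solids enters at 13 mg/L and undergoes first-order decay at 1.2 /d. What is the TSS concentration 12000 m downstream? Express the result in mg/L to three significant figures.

Travel time t = 12000 m / 0.17 m/s = 1.2e+04/0.17 = 7.059e+04 s = 0.817 d.
First-order decay: C = 13·exp(−1.2·0.817) = 13·0.3752 = 4.877 mg/L.

4.88 mg/L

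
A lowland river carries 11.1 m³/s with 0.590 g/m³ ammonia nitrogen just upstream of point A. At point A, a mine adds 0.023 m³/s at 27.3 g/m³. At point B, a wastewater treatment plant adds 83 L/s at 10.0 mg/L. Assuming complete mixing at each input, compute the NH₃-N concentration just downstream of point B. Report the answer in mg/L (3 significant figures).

0.715 mg/L

After input A: C = (11.1·0.59 + 0.023·27.3) / 11.12 = 0.6452 mg/L.
83 L/s = 0.083 m³/s.
After input B: C = (11.12·0.6452 + 0.083·10) / 11.21 = 0.7145 mg/L.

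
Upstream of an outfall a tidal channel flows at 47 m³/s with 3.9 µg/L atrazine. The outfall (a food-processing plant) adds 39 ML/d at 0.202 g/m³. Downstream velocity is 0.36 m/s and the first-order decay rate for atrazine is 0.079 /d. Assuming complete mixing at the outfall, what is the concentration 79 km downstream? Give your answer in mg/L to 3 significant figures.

0.00473 mg/L

39 ML/d = 0.4514 m³/s.
3.9 µg/L = 0.0039 mg/L.
After complete mixing, C₀ = (0.4514·0.202 + 47·0.0039) / 47.45 = 0.005784 mg/L.
Travel time t = 7.9e+04 m / 0.36 m/s = 2.194e+05 s = 2.54 d.
C = 0.005784·exp(−0.079·2.54) = 0.005784·0.8182 = 0.004733 mg/L.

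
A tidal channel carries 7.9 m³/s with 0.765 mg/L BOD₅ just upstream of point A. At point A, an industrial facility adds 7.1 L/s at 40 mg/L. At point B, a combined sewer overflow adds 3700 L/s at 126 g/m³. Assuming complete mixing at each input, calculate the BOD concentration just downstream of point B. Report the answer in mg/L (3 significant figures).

40.7 mg/L

7.1 L/s = 0.0071 m³/s.
After input A: C = (7.9·0.765 + 0.0071·40) / 7.907 = 0.8002 mg/L.
3700 L/s = 3.7 m³/s.
After input B: C = (7.907·0.8002 + 3.7·126) / 11.61 = 40.71 mg/L.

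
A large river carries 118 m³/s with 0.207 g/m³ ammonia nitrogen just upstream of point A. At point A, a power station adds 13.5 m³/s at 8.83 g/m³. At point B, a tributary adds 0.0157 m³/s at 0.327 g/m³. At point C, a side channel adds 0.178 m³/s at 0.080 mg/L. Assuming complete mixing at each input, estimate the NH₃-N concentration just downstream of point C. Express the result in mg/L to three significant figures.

1.09 mg/L

After input A: C = (118·0.207 + 13.5·8.83) / 131.5 = 1.092 mg/L.
After input B: C = (131.5·1.092 + 0.0157·0.327) / 131.5 = 1.092 mg/L.
After input C: C = (131.5·1.092 + 0.178·0.08) / 131.7 = 1.091 mg/L.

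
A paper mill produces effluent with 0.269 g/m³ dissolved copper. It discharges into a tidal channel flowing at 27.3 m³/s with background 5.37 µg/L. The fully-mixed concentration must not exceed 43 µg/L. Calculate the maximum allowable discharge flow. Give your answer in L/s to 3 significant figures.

4550 L/s

5.37 µg/L = 0.00537 mg/L.
43 µg/L = 0.043 mg/L.
Mass balance at complete mixing: C_std·(Q_w + Q_r) = Q_w·C_e + Q_r·C_b.
Rearranging, Q_w = Q_r·(C_std − C_b)/(C_e − C_std) = 27.3·(0.043 − 0.00537) / (0.269 − 0.043) = 4.546 m³/s.
= 4546 L/s.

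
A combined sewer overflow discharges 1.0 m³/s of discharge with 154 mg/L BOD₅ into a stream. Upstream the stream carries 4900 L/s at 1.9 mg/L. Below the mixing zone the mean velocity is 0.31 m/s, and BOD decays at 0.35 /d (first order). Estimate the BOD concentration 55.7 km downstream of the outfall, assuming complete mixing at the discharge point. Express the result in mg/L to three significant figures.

13.4 mg/L

4900 L/s = 4.9 m³/s.
After complete mixing, C₀ = (1·154 + 4.9·1.9) / 5.9 = 27.68 mg/L.
Travel time t = 5.57e+04 m / 0.31 m/s = 1.797e+05 s = 2.08 d.
C = 27.68·exp(−0.35·2.08) = 27.68·0.4829 = 13.37 mg/L.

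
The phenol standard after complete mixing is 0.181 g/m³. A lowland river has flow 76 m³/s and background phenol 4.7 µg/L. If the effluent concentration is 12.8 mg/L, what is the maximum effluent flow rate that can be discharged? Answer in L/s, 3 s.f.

4.7 µg/L = 0.0047 mg/L.
Mass balance at complete mixing: C_std·(Q_w + Q_r) = Q_w·C_e + Q_r·C_b.
Rearranging, Q_w = Q_r·(C_std − C_b)/(C_e − C_std) = 76·(0.181 − 0.0047) / (12.8 − 0.181) = 1.062 m³/s.
= 1062 L/s.

1060 L/s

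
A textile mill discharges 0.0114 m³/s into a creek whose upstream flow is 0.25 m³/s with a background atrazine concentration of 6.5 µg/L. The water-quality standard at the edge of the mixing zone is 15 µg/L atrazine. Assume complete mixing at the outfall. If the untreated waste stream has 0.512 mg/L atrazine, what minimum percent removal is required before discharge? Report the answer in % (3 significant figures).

60.7 %

6.5 µg/L = 0.0065 mg/L.
15 µg/L = 0.015 mg/L.
Mass balance: 0.015·0.2614 = 0.0114·Cₑ + 0.25·0.0065.
Cₑ = (0.003921 − 0.001625) / 0.0114 = 0.2014 mg/L.
Required removal = 1 − 0.2014/0.512 = 60.66 %.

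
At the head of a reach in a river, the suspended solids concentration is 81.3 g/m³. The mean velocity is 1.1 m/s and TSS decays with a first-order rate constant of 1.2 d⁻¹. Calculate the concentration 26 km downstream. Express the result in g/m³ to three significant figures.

58.5 g/m³

Travel time t = 26 km / 1.1 m/s = 2.6e+04/1.1 = 2.364e+04 s = 0.2736 d.
First-order decay: C = 81.3·exp(−1.2·0.2736) = 81.3·0.7202 = 58.55 g/m³.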